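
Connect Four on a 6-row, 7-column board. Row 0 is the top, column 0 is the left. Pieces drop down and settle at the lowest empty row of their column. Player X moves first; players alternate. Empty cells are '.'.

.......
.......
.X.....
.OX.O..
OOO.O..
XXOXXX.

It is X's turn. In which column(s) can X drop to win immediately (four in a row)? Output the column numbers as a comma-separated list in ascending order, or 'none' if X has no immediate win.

Answer: 3,6

Derivation:
col 0: drop X → no win
col 1: drop X → no win
col 2: drop X → no win
col 3: drop X → WIN!
col 4: drop X → no win
col 5: drop X → no win
col 6: drop X → WIN!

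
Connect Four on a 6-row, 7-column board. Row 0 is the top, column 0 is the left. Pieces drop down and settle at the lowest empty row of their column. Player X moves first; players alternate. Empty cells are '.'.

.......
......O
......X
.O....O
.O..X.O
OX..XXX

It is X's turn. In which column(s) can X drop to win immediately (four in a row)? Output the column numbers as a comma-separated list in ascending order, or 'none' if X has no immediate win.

Answer: 3

Derivation:
col 0: drop X → no win
col 1: drop X → no win
col 2: drop X → no win
col 3: drop X → WIN!
col 4: drop X → no win
col 5: drop X → no win
col 6: drop X → no win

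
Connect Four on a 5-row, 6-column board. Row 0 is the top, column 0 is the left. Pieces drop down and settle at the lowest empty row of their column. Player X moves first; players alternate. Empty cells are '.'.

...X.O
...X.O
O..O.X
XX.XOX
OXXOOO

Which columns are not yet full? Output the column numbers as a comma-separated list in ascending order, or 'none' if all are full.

col 0: top cell = '.' → open
col 1: top cell = '.' → open
col 2: top cell = '.' → open
col 3: top cell = 'X' → FULL
col 4: top cell = '.' → open
col 5: top cell = 'O' → FULL

Answer: 0,1,2,4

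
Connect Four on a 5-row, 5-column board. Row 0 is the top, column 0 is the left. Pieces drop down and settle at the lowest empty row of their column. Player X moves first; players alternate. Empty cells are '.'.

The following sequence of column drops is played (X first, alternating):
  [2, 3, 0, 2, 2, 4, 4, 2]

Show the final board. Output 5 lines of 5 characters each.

Answer: .....
..O..
..X..
..O.X
X.XOO

Derivation:
Move 1: X drops in col 2, lands at row 4
Move 2: O drops in col 3, lands at row 4
Move 3: X drops in col 0, lands at row 4
Move 4: O drops in col 2, lands at row 3
Move 5: X drops in col 2, lands at row 2
Move 6: O drops in col 4, lands at row 4
Move 7: X drops in col 4, lands at row 3
Move 8: O drops in col 2, lands at row 1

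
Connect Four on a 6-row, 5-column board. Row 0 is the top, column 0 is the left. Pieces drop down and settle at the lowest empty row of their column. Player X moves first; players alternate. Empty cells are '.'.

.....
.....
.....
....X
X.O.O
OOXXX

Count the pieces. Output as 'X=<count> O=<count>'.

X=5 O=4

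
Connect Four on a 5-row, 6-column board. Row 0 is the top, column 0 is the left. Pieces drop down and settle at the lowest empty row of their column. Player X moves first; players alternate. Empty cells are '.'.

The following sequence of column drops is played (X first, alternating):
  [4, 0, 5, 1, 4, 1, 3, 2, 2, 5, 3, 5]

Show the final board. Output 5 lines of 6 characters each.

Move 1: X drops in col 4, lands at row 4
Move 2: O drops in col 0, lands at row 4
Move 3: X drops in col 5, lands at row 4
Move 4: O drops in col 1, lands at row 4
Move 5: X drops in col 4, lands at row 3
Move 6: O drops in col 1, lands at row 3
Move 7: X drops in col 3, lands at row 4
Move 8: O drops in col 2, lands at row 4
Move 9: X drops in col 2, lands at row 3
Move 10: O drops in col 5, lands at row 3
Move 11: X drops in col 3, lands at row 3
Move 12: O drops in col 5, lands at row 2

Answer: ......
......
.....O
.OXXXO
OOOXXX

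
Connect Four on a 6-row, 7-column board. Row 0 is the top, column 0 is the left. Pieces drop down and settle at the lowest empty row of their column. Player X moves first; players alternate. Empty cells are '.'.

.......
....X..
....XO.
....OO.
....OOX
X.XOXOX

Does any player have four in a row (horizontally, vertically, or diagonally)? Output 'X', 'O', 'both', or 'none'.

O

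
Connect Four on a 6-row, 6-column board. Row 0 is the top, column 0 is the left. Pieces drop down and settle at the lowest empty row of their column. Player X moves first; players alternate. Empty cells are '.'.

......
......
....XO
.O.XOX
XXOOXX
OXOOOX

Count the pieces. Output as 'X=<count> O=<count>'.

X=9 O=9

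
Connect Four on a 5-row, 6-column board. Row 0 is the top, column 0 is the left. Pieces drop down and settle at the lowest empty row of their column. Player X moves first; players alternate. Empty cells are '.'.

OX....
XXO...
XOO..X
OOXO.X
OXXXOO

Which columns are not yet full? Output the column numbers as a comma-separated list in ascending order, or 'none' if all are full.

col 0: top cell = 'O' → FULL
col 1: top cell = 'X' → FULL
col 2: top cell = '.' → open
col 3: top cell = '.' → open
col 4: top cell = '.' → open
col 5: top cell = '.' → open

Answer: 2,3,4,5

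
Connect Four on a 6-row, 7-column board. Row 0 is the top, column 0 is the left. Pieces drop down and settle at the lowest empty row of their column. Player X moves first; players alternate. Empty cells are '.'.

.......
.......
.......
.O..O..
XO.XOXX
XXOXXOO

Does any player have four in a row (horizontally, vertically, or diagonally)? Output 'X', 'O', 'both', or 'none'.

none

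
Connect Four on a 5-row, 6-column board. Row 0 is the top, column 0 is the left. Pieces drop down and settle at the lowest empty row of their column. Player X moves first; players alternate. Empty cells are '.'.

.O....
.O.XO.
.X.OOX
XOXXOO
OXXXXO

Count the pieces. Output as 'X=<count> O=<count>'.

X=10 O=10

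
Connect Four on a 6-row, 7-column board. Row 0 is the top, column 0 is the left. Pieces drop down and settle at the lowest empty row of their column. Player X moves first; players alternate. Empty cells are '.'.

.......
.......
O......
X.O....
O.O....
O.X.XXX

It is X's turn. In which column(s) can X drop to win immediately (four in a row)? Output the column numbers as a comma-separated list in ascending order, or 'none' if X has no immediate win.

Answer: 3

Derivation:
col 0: drop X → no win
col 1: drop X → no win
col 2: drop X → no win
col 3: drop X → WIN!
col 4: drop X → no win
col 5: drop X → no win
col 6: drop X → no win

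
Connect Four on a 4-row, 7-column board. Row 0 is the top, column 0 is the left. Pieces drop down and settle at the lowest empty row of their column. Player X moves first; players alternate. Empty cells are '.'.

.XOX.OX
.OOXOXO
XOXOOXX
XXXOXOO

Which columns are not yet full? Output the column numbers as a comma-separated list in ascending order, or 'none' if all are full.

Answer: 0,4

Derivation:
col 0: top cell = '.' → open
col 1: top cell = 'X' → FULL
col 2: top cell = 'O' → FULL
col 3: top cell = 'X' → FULL
col 4: top cell = '.' → open
col 5: top cell = 'O' → FULL
col 6: top cell = 'X' → FULL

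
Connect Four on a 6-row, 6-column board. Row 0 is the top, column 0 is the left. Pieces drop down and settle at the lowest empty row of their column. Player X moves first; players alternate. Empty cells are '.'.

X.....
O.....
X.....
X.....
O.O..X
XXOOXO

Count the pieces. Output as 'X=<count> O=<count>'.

X=7 O=6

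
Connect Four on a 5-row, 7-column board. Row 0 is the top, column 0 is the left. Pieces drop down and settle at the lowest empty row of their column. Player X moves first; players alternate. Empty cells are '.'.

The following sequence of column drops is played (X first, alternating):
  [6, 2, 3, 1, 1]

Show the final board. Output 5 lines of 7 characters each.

Answer: .......
.......
.......
.X.....
.OOX..X

Derivation:
Move 1: X drops in col 6, lands at row 4
Move 2: O drops in col 2, lands at row 4
Move 3: X drops in col 3, lands at row 4
Move 4: O drops in col 1, lands at row 4
Move 5: X drops in col 1, lands at row 3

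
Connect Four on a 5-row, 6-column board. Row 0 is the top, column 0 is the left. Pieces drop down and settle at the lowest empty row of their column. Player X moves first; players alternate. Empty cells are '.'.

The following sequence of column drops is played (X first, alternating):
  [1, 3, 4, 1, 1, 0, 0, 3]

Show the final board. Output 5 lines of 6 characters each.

Move 1: X drops in col 1, lands at row 4
Move 2: O drops in col 3, lands at row 4
Move 3: X drops in col 4, lands at row 4
Move 4: O drops in col 1, lands at row 3
Move 5: X drops in col 1, lands at row 2
Move 6: O drops in col 0, lands at row 4
Move 7: X drops in col 0, lands at row 3
Move 8: O drops in col 3, lands at row 3

Answer: ......
......
.X....
XO.O..
OX.OX.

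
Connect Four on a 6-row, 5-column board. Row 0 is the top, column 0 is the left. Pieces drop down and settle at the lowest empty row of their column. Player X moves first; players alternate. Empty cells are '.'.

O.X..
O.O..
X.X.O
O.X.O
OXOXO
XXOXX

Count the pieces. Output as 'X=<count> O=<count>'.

X=10 O=10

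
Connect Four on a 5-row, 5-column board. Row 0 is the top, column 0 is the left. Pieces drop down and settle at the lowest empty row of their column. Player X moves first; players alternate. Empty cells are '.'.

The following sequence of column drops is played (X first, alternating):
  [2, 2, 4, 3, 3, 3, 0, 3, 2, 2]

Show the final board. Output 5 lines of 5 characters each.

Move 1: X drops in col 2, lands at row 4
Move 2: O drops in col 2, lands at row 3
Move 3: X drops in col 4, lands at row 4
Move 4: O drops in col 3, lands at row 4
Move 5: X drops in col 3, lands at row 3
Move 6: O drops in col 3, lands at row 2
Move 7: X drops in col 0, lands at row 4
Move 8: O drops in col 3, lands at row 1
Move 9: X drops in col 2, lands at row 2
Move 10: O drops in col 2, lands at row 1

Answer: .....
..OO.
..XO.
..OX.
X.XOX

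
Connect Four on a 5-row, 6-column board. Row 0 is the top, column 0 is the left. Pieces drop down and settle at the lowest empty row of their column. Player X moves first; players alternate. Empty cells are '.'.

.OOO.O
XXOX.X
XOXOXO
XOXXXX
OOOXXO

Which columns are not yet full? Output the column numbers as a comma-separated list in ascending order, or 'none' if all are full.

Answer: 0,4

Derivation:
col 0: top cell = '.' → open
col 1: top cell = 'O' → FULL
col 2: top cell = 'O' → FULL
col 3: top cell = 'O' → FULL
col 4: top cell = '.' → open
col 5: top cell = 'O' → FULL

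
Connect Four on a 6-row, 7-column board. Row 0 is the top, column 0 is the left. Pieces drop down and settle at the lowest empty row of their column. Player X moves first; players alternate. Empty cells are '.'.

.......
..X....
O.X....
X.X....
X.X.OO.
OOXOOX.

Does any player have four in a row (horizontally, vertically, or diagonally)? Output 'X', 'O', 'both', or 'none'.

X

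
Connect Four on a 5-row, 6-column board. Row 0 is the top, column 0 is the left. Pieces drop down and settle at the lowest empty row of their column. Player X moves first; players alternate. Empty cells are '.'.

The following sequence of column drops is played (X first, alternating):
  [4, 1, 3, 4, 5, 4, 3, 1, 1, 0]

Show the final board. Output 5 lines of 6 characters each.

Answer: ......
......
.X..O.
.O.XO.
OO.XXX

Derivation:
Move 1: X drops in col 4, lands at row 4
Move 2: O drops in col 1, lands at row 4
Move 3: X drops in col 3, lands at row 4
Move 4: O drops in col 4, lands at row 3
Move 5: X drops in col 5, lands at row 4
Move 6: O drops in col 4, lands at row 2
Move 7: X drops in col 3, lands at row 3
Move 8: O drops in col 1, lands at row 3
Move 9: X drops in col 1, lands at row 2
Move 10: O drops in col 0, lands at row 4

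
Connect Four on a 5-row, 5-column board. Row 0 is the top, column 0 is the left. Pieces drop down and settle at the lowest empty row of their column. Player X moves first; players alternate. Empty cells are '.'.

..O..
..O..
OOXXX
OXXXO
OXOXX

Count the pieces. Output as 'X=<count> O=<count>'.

X=9 O=8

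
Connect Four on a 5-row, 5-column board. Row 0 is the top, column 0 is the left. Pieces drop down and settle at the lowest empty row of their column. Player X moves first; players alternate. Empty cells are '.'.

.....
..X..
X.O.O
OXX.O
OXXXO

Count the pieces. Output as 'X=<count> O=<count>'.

X=7 O=6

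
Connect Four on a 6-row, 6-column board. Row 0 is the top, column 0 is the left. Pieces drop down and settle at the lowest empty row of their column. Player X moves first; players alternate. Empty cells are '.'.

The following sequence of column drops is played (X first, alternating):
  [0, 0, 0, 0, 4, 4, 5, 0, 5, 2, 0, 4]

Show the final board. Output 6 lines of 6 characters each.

Move 1: X drops in col 0, lands at row 5
Move 2: O drops in col 0, lands at row 4
Move 3: X drops in col 0, lands at row 3
Move 4: O drops in col 0, lands at row 2
Move 5: X drops in col 4, lands at row 5
Move 6: O drops in col 4, lands at row 4
Move 7: X drops in col 5, lands at row 5
Move 8: O drops in col 0, lands at row 1
Move 9: X drops in col 5, lands at row 4
Move 10: O drops in col 2, lands at row 5
Move 11: X drops in col 0, lands at row 0
Move 12: O drops in col 4, lands at row 3

Answer: X.....
O.....
O.....
X...O.
O...OX
X.O.XX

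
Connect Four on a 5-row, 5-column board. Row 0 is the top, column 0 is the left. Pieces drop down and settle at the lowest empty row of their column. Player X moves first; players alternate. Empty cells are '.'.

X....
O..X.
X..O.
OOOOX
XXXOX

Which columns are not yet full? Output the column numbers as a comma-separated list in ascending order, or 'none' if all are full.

Answer: 1,2,3,4

Derivation:
col 0: top cell = 'X' → FULL
col 1: top cell = '.' → open
col 2: top cell = '.' → open
col 3: top cell = '.' → open
col 4: top cell = '.' → open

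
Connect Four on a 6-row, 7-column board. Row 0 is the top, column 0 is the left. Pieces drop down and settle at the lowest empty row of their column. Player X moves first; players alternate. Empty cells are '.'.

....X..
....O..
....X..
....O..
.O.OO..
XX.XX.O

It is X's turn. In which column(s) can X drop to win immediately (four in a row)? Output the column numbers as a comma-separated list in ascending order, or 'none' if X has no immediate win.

col 0: drop X → no win
col 1: drop X → no win
col 2: drop X → WIN!
col 3: drop X → no win
col 5: drop X → no win
col 6: drop X → no win

Answer: 2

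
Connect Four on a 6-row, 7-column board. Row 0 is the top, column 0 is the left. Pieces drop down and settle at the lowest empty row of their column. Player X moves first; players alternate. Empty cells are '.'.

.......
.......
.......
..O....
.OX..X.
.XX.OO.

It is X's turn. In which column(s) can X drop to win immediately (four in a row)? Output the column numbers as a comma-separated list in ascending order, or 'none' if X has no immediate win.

col 0: drop X → no win
col 1: drop X → no win
col 2: drop X → no win
col 3: drop X → no win
col 4: drop X → no win
col 5: drop X → no win
col 6: drop X → no win

Answer: none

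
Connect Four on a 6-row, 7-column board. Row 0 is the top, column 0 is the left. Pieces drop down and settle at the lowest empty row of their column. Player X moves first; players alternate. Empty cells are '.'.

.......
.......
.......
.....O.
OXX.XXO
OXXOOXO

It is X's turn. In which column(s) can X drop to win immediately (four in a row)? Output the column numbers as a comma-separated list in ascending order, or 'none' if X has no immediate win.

col 0: drop X → no win
col 1: drop X → no win
col 2: drop X → no win
col 3: drop X → WIN!
col 4: drop X → no win
col 5: drop X → no win
col 6: drop X → no win

Answer: 3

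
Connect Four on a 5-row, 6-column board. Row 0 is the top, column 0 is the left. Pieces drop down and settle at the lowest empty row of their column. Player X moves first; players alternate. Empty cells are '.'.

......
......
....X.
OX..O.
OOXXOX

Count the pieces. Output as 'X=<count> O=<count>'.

X=5 O=5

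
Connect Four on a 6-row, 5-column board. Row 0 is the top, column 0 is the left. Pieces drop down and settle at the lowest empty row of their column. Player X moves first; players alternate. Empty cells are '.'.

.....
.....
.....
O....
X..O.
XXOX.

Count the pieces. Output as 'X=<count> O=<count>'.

X=4 O=3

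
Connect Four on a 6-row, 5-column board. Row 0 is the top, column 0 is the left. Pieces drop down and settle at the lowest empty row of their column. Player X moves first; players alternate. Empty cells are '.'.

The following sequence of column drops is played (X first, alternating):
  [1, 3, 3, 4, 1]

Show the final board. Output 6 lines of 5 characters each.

Answer: .....
.....
.....
.....
.X.X.
.X.OO

Derivation:
Move 1: X drops in col 1, lands at row 5
Move 2: O drops in col 3, lands at row 5
Move 3: X drops in col 3, lands at row 4
Move 4: O drops in col 4, lands at row 5
Move 5: X drops in col 1, lands at row 4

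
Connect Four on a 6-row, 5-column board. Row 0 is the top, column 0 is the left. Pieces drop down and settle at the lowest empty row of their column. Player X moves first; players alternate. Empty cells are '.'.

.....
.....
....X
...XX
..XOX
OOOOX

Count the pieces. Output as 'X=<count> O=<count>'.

X=6 O=5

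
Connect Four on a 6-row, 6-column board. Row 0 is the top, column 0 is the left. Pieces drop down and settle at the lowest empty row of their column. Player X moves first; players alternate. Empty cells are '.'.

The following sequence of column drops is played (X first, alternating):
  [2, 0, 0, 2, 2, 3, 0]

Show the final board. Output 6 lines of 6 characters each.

Answer: ......
......
......
X.X...
X.O...
O.XO..

Derivation:
Move 1: X drops in col 2, lands at row 5
Move 2: O drops in col 0, lands at row 5
Move 3: X drops in col 0, lands at row 4
Move 4: O drops in col 2, lands at row 4
Move 5: X drops in col 2, lands at row 3
Move 6: O drops in col 3, lands at row 5
Move 7: X drops in col 0, lands at row 3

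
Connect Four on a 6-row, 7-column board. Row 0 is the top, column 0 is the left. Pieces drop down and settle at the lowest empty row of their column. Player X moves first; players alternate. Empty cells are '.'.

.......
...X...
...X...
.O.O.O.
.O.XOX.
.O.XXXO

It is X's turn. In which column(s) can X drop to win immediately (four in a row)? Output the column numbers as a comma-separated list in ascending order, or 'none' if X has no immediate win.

col 0: drop X → no win
col 1: drop X → no win
col 2: drop X → WIN!
col 3: drop X → no win
col 4: drop X → no win
col 5: drop X → no win
col 6: drop X → no win

Answer: 2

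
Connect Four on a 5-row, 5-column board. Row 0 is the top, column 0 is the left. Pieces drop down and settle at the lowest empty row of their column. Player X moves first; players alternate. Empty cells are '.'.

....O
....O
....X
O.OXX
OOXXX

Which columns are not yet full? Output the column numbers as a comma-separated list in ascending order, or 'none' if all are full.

col 0: top cell = '.' → open
col 1: top cell = '.' → open
col 2: top cell = '.' → open
col 3: top cell = '.' → open
col 4: top cell = 'O' → FULL

Answer: 0,1,2,3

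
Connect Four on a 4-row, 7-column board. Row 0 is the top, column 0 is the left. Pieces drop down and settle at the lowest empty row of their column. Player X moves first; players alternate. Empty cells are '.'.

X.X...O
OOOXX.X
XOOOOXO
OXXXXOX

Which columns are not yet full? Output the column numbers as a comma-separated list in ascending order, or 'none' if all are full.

Answer: 1,3,4,5

Derivation:
col 0: top cell = 'X' → FULL
col 1: top cell = '.' → open
col 2: top cell = 'X' → FULL
col 3: top cell = '.' → open
col 4: top cell = '.' → open
col 5: top cell = '.' → open
col 6: top cell = 'O' → FULL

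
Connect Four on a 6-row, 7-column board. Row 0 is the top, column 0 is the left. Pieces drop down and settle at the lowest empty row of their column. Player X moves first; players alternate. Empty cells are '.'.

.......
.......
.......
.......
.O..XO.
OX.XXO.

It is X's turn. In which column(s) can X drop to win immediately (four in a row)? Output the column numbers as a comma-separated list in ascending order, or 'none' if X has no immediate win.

Answer: 2

Derivation:
col 0: drop X → no win
col 1: drop X → no win
col 2: drop X → WIN!
col 3: drop X → no win
col 4: drop X → no win
col 5: drop X → no win
col 6: drop X → no win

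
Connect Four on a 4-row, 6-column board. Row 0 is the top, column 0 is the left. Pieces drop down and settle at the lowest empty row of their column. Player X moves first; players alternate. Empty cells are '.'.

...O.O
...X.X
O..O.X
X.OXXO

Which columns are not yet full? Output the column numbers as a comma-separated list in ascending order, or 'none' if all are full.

Answer: 0,1,2,4

Derivation:
col 0: top cell = '.' → open
col 1: top cell = '.' → open
col 2: top cell = '.' → open
col 3: top cell = 'O' → FULL
col 4: top cell = '.' → open
col 5: top cell = 'O' → FULL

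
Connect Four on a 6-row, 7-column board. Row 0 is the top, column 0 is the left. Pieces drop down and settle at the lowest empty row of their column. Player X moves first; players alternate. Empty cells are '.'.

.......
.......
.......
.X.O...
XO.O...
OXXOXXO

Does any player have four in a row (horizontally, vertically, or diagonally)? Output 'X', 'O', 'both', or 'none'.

none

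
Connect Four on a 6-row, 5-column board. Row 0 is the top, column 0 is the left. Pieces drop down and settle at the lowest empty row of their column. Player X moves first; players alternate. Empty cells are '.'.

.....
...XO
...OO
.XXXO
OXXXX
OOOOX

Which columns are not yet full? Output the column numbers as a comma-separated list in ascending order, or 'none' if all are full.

col 0: top cell = '.' → open
col 1: top cell = '.' → open
col 2: top cell = '.' → open
col 3: top cell = '.' → open
col 4: top cell = '.' → open

Answer: 0,1,2,3,4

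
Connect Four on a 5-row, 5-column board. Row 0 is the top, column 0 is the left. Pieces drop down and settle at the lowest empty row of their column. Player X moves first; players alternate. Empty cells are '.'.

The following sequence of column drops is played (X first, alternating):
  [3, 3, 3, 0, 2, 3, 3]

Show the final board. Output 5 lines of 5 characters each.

Move 1: X drops in col 3, lands at row 4
Move 2: O drops in col 3, lands at row 3
Move 3: X drops in col 3, lands at row 2
Move 4: O drops in col 0, lands at row 4
Move 5: X drops in col 2, lands at row 4
Move 6: O drops in col 3, lands at row 1
Move 7: X drops in col 3, lands at row 0

Answer: ...X.
...O.
...X.
...O.
O.XX.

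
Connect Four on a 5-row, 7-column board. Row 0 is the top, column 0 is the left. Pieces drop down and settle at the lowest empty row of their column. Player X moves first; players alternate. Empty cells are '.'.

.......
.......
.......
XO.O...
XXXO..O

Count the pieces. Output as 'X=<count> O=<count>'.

X=4 O=4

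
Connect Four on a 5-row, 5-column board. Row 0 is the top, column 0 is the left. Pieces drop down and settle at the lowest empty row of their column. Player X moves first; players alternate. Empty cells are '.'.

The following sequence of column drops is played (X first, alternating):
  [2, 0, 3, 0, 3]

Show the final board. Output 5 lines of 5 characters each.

Move 1: X drops in col 2, lands at row 4
Move 2: O drops in col 0, lands at row 4
Move 3: X drops in col 3, lands at row 4
Move 4: O drops in col 0, lands at row 3
Move 5: X drops in col 3, lands at row 3

Answer: .....
.....
.....
O..X.
O.XX.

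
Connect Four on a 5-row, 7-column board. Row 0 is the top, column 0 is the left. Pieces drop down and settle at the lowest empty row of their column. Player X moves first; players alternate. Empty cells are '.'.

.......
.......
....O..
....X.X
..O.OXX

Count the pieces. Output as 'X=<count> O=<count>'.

X=4 O=3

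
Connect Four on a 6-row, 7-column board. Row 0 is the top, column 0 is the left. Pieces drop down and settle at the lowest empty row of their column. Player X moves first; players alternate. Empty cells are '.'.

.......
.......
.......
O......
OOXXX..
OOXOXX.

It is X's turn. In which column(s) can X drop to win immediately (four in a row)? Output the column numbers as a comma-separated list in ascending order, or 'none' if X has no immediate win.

Answer: 5

Derivation:
col 0: drop X → no win
col 1: drop X → no win
col 2: drop X → no win
col 3: drop X → no win
col 4: drop X → no win
col 5: drop X → WIN!
col 6: drop X → no win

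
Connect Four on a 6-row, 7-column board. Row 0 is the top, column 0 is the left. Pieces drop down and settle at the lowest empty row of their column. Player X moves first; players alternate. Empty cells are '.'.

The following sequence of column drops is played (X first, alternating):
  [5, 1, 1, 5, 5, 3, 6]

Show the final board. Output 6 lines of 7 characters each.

Answer: .......
.......
.......
.....X.
.X...O.
.O.O.XX

Derivation:
Move 1: X drops in col 5, lands at row 5
Move 2: O drops in col 1, lands at row 5
Move 3: X drops in col 1, lands at row 4
Move 4: O drops in col 5, lands at row 4
Move 5: X drops in col 5, lands at row 3
Move 6: O drops in col 3, lands at row 5
Move 7: X drops in col 6, lands at row 5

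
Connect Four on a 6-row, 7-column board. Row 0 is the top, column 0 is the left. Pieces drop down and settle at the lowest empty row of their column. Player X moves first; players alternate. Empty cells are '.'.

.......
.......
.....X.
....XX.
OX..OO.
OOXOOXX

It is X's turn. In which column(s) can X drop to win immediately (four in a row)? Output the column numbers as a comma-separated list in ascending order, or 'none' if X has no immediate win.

Answer: 3

Derivation:
col 0: drop X → no win
col 1: drop X → no win
col 2: drop X → no win
col 3: drop X → WIN!
col 4: drop X → no win
col 5: drop X → no win
col 6: drop X → no win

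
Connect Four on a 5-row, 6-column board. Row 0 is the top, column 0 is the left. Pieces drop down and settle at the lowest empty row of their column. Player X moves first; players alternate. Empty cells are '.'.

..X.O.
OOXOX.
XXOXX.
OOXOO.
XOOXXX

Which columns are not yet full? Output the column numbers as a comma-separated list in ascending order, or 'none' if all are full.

Answer: 0,1,3,5

Derivation:
col 0: top cell = '.' → open
col 1: top cell = '.' → open
col 2: top cell = 'X' → FULL
col 3: top cell = '.' → open
col 4: top cell = 'O' → FULL
col 5: top cell = '.' → open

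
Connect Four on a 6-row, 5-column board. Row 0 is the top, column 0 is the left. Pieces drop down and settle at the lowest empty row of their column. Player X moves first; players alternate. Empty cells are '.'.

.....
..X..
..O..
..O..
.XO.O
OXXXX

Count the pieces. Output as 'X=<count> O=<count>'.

X=6 O=5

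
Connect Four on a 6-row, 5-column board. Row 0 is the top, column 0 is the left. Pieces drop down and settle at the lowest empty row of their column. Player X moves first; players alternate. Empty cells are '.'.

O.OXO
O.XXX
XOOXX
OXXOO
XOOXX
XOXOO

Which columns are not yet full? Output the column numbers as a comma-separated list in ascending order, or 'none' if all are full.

Answer: 1

Derivation:
col 0: top cell = 'O' → FULL
col 1: top cell = '.' → open
col 2: top cell = 'O' → FULL
col 3: top cell = 'X' → FULL
col 4: top cell = 'O' → FULL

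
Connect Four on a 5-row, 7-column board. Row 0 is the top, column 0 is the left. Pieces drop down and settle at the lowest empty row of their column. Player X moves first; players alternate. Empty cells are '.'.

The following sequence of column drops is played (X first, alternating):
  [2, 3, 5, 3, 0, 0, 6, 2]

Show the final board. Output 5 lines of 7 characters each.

Answer: .......
.......
.......
O.OO...
X.XO.XX

Derivation:
Move 1: X drops in col 2, lands at row 4
Move 2: O drops in col 3, lands at row 4
Move 3: X drops in col 5, lands at row 4
Move 4: O drops in col 3, lands at row 3
Move 5: X drops in col 0, lands at row 4
Move 6: O drops in col 0, lands at row 3
Move 7: X drops in col 6, lands at row 4
Move 8: O drops in col 2, lands at row 3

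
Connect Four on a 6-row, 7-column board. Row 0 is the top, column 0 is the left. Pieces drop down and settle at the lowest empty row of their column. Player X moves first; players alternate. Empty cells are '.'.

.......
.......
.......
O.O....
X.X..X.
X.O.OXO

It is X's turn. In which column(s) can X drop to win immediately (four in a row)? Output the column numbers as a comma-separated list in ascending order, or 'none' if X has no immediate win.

col 0: drop X → no win
col 1: drop X → no win
col 2: drop X → no win
col 3: drop X → no win
col 4: drop X → no win
col 5: drop X → no win
col 6: drop X → no win

Answer: none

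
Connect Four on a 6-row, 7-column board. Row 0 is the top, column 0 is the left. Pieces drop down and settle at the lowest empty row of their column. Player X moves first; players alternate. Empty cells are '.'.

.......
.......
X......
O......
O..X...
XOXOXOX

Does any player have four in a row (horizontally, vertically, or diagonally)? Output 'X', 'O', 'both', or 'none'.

none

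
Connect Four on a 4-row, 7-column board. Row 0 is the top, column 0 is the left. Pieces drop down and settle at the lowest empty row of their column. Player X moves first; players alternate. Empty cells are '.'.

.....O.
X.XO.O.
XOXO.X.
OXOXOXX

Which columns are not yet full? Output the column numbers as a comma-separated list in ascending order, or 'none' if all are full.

col 0: top cell = '.' → open
col 1: top cell = '.' → open
col 2: top cell = '.' → open
col 3: top cell = '.' → open
col 4: top cell = '.' → open
col 5: top cell = 'O' → FULL
col 6: top cell = '.' → open

Answer: 0,1,2,3,4,6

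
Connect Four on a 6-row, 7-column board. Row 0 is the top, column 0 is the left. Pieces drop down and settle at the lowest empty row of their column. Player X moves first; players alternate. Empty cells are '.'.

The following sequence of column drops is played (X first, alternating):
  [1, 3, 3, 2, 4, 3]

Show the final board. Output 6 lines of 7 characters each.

Move 1: X drops in col 1, lands at row 5
Move 2: O drops in col 3, lands at row 5
Move 3: X drops in col 3, lands at row 4
Move 4: O drops in col 2, lands at row 5
Move 5: X drops in col 4, lands at row 5
Move 6: O drops in col 3, lands at row 3

Answer: .......
.......
.......
...O...
...X...
.XOOX..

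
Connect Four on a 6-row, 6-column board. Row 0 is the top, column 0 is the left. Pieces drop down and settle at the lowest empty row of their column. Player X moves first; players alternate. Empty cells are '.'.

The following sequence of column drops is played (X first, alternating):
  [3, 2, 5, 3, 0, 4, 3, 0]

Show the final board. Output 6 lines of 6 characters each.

Answer: ......
......
......
...X..
O..O..
X.OXOX

Derivation:
Move 1: X drops in col 3, lands at row 5
Move 2: O drops in col 2, lands at row 5
Move 3: X drops in col 5, lands at row 5
Move 4: O drops in col 3, lands at row 4
Move 5: X drops in col 0, lands at row 5
Move 6: O drops in col 4, lands at row 5
Move 7: X drops in col 3, lands at row 3
Move 8: O drops in col 0, lands at row 4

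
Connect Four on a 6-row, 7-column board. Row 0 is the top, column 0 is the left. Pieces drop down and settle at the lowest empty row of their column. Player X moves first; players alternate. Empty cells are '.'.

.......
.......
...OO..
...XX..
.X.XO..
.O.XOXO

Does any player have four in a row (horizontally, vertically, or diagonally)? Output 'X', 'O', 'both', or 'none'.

none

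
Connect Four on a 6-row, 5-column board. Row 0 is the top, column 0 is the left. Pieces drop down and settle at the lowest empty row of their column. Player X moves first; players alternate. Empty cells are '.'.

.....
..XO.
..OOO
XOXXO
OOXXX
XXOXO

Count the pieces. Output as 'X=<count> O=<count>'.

X=10 O=10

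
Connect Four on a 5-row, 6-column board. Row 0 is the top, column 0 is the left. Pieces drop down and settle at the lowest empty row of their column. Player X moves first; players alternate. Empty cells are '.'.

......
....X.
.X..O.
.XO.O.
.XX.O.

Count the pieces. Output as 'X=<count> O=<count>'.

X=5 O=4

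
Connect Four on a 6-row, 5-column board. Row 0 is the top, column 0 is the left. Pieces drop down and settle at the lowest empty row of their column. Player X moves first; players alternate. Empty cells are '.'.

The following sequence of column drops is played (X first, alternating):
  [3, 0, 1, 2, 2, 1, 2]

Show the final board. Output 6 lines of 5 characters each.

Move 1: X drops in col 3, lands at row 5
Move 2: O drops in col 0, lands at row 5
Move 3: X drops in col 1, lands at row 5
Move 4: O drops in col 2, lands at row 5
Move 5: X drops in col 2, lands at row 4
Move 6: O drops in col 1, lands at row 4
Move 7: X drops in col 2, lands at row 3

Answer: .....
.....
.....
..X..
.OX..
OXOX.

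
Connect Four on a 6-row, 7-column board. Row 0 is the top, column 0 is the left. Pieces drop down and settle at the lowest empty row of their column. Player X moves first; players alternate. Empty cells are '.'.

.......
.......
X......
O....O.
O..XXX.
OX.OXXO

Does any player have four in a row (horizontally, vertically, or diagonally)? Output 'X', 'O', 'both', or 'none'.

none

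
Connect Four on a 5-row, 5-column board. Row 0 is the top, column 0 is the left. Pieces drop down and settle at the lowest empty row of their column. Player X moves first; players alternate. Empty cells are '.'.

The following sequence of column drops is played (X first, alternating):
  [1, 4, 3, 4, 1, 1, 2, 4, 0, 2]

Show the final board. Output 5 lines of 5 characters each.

Move 1: X drops in col 1, lands at row 4
Move 2: O drops in col 4, lands at row 4
Move 3: X drops in col 3, lands at row 4
Move 4: O drops in col 4, lands at row 3
Move 5: X drops in col 1, lands at row 3
Move 6: O drops in col 1, lands at row 2
Move 7: X drops in col 2, lands at row 4
Move 8: O drops in col 4, lands at row 2
Move 9: X drops in col 0, lands at row 4
Move 10: O drops in col 2, lands at row 3

Answer: .....
.....
.O..O
.XO.O
XXXXO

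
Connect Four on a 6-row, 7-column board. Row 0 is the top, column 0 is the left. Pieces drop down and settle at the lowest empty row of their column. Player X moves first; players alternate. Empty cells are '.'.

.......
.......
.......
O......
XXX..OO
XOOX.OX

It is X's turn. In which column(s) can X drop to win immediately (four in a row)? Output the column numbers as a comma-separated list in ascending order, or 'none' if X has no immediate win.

col 0: drop X → no win
col 1: drop X → no win
col 2: drop X → no win
col 3: drop X → WIN!
col 4: drop X → no win
col 5: drop X → no win
col 6: drop X → no win

Answer: 3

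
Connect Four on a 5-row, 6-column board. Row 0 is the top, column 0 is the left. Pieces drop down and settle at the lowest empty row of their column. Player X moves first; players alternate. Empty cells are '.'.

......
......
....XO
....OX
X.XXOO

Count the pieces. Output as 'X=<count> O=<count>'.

X=5 O=4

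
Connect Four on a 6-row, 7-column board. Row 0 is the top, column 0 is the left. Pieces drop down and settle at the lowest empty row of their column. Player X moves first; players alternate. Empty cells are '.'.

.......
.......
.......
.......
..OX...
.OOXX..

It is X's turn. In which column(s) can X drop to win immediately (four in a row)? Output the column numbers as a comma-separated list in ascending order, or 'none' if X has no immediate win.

col 0: drop X → no win
col 1: drop X → no win
col 2: drop X → no win
col 3: drop X → no win
col 4: drop X → no win
col 5: drop X → no win
col 6: drop X → no win

Answer: none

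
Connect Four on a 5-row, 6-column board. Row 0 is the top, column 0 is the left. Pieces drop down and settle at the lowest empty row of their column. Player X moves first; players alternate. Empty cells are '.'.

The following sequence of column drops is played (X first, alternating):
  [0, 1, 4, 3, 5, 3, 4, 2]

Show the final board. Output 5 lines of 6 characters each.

Move 1: X drops in col 0, lands at row 4
Move 2: O drops in col 1, lands at row 4
Move 3: X drops in col 4, lands at row 4
Move 4: O drops in col 3, lands at row 4
Move 5: X drops in col 5, lands at row 4
Move 6: O drops in col 3, lands at row 3
Move 7: X drops in col 4, lands at row 3
Move 8: O drops in col 2, lands at row 4

Answer: ......
......
......
...OX.
XOOOXX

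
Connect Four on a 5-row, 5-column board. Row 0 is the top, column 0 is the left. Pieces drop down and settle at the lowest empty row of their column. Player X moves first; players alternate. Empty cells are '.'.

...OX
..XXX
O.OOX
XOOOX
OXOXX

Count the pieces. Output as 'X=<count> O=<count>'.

X=10 O=9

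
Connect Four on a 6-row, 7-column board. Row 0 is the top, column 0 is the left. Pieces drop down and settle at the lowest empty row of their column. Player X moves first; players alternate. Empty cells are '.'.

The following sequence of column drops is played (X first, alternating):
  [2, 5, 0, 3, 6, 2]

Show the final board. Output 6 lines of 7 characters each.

Move 1: X drops in col 2, lands at row 5
Move 2: O drops in col 5, lands at row 5
Move 3: X drops in col 0, lands at row 5
Move 4: O drops in col 3, lands at row 5
Move 5: X drops in col 6, lands at row 5
Move 6: O drops in col 2, lands at row 4

Answer: .......
.......
.......
.......
..O....
X.XO.OX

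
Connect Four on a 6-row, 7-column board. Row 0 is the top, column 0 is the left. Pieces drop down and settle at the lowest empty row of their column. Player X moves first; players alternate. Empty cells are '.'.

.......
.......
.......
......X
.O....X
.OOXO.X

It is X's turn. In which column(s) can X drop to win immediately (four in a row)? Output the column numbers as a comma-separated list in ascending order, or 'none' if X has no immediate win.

Answer: 6

Derivation:
col 0: drop X → no win
col 1: drop X → no win
col 2: drop X → no win
col 3: drop X → no win
col 4: drop X → no win
col 5: drop X → no win
col 6: drop X → WIN!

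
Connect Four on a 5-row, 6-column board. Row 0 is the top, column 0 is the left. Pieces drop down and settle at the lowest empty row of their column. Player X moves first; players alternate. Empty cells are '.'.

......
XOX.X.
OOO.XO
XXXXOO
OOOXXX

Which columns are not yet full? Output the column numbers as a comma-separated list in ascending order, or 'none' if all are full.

col 0: top cell = '.' → open
col 1: top cell = '.' → open
col 2: top cell = '.' → open
col 3: top cell = '.' → open
col 4: top cell = '.' → open
col 5: top cell = '.' → open

Answer: 0,1,2,3,4,5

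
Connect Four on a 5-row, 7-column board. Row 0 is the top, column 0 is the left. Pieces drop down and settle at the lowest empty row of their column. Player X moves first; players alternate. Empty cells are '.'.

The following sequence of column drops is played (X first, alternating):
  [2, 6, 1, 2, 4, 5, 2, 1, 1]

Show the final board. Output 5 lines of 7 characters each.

Move 1: X drops in col 2, lands at row 4
Move 2: O drops in col 6, lands at row 4
Move 3: X drops in col 1, lands at row 4
Move 4: O drops in col 2, lands at row 3
Move 5: X drops in col 4, lands at row 4
Move 6: O drops in col 5, lands at row 4
Move 7: X drops in col 2, lands at row 2
Move 8: O drops in col 1, lands at row 3
Move 9: X drops in col 1, lands at row 2

Answer: .......
.......
.XX....
.OO....
.XX.XOO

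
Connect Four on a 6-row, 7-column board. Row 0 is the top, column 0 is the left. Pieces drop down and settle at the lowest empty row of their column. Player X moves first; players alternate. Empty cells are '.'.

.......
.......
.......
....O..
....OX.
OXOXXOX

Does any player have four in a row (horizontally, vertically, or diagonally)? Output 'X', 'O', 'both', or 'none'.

none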